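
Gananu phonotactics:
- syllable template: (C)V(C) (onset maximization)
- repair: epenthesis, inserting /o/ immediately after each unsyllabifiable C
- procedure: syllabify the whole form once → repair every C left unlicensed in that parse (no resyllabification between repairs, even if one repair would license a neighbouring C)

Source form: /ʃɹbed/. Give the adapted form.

ʃoɹobed

Syllabifying with onset maximization leaves /ʃ/, /ɹ/ stranded (at most one coda consonant is licensed; onsets are limited to one consonant).
Each unlicensed consonant becomes the onset of a new syllable: /ʃ/ → /ʃo/, /ɹ/ → /ɹo/.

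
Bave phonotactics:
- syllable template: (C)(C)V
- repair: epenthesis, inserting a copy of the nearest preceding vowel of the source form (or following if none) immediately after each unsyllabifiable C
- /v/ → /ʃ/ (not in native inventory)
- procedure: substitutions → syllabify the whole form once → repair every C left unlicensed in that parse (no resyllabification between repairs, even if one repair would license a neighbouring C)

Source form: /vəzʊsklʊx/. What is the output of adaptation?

Substitution: /v/ → /ʃ/, giving /ʃəzʊsklʊx/.
Syllabifying with onset maximization leaves /s/, /x/ stranded (no codas are permitted; onsets may contain at most 2 consonants).
Inserting the epenthetic vowel yields /s/ → /sʊ/, /x/ → /xʊ/.

ʃəzʊsʊklʊxʊ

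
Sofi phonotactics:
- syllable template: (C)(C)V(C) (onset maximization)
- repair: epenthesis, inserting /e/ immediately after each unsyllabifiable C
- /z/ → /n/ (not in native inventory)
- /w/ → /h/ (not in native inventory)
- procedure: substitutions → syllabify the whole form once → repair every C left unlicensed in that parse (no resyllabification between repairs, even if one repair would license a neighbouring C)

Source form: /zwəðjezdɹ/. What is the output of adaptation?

Substitution: /z/ → /n/, /w/ → /h/, giving /nhəðjendɹ/.
Under (C)(C)V(C), the unsyllabifiable consonants are /d/, /ɹ/ (at most one coda consonant is licensed; onsets may contain at most 2 consonants).
Each unlicensed consonant becomes the onset of a new syllable: /d/ → /de/, /ɹ/ → /ɹe/.

nhəðjendeɹe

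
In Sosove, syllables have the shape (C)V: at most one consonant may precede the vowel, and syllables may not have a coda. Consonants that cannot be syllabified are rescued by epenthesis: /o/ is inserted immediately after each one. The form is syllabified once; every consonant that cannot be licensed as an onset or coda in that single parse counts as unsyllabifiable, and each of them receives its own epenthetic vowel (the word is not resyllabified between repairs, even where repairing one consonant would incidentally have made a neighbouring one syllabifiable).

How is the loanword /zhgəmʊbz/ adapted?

zohogəmʊbozo

The consonants /z/, /h/, /b/, /z/ cannot be parsed into a legal (C)V syllable (no codas are permitted; onsets are limited to one consonant).
Each unlicensed consonant becomes the onset of a new syllable: /z/ → /zo/, /h/ → /ho/, /b/ → /bo/, /z/ → /zo/.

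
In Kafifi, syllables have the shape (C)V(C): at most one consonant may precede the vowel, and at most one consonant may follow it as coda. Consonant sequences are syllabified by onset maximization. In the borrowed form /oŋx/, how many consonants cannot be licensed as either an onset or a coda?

1

Under (C)V(C), the unsyllabifiable consonants are /x/ (at most one coda consonant is licensed; onsets are limited to one consonant).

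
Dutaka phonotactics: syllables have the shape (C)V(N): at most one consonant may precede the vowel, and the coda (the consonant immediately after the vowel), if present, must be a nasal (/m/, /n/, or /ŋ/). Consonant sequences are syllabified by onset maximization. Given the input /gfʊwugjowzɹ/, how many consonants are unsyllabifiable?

5

The consonants /g/, /g/, /w/, /z/, /ɹ/ cannot be parsed into a legal (C)V(N) syllable (only a nasal (/m/, /n/, or /ŋ/) is licensed in coda position; onsets are limited to one consonant).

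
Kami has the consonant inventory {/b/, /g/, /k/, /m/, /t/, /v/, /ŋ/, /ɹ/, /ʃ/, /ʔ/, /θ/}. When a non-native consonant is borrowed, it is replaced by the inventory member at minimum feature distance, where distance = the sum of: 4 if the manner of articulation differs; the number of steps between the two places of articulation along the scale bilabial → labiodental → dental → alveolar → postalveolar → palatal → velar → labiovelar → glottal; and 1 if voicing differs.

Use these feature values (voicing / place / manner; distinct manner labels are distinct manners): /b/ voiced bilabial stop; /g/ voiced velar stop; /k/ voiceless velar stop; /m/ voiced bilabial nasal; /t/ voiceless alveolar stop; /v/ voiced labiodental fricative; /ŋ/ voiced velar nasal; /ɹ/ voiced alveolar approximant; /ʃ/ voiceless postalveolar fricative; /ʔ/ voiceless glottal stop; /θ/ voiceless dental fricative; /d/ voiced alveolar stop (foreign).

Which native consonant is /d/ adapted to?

/t/ is closest: same manner (stop), place distance 0 (alveolar→alveolar), voicing differs (+1); total 1. Next closest is /b/ at distance 3.

t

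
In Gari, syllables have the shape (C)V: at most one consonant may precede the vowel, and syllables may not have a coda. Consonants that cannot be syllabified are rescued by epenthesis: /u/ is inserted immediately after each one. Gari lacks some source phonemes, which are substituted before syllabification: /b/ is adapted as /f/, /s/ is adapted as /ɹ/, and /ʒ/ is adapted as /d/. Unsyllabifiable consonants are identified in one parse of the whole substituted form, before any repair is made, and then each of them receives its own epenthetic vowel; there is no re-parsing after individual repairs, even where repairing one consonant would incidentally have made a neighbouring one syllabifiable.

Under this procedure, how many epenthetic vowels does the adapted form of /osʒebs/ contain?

After substitution the input is /oɹdefɹ/.
The unsyllabifiable consonants are /ɹ/, /f/, /ɹ/; each receives one epenthetic vowel.

3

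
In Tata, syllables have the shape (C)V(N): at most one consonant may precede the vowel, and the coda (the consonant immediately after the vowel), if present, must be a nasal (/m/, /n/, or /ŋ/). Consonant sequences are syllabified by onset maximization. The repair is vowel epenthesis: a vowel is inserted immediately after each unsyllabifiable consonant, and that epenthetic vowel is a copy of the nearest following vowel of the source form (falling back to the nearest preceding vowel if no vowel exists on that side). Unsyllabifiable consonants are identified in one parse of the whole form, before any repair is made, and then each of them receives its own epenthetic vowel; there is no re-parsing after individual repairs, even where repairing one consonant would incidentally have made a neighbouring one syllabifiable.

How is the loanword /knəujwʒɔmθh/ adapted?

Syllabifying with onset maximization leaves /k/, /j/, /w/, /θ/, /h/ stranded (only a nasal (/m/, /n/, or /ŋ/) is licensed in coda position; onsets are limited to one consonant).
Each unlicensed consonant becomes the onset of a new syllable: /k/ → /kə/, /j/ → /jɔ/, /w/ → /wɔ/, /θ/ → /θɔ/, /h/ → /hɔ/.

kənəujɔwɔʒɔmθɔhɔ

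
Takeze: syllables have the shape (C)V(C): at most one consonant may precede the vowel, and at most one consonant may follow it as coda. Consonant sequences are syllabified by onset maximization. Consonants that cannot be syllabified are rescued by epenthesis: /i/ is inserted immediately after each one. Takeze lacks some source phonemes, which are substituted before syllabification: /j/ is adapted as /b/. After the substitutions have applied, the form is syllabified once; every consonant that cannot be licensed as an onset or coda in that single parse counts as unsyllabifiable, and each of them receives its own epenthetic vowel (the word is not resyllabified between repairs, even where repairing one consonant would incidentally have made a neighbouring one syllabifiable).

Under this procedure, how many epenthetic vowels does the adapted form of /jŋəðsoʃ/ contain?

After substitution the input is /bŋəðsoʃ/.
The unsyllabifiable consonants are /b/; each receives one epenthetic vowel.

1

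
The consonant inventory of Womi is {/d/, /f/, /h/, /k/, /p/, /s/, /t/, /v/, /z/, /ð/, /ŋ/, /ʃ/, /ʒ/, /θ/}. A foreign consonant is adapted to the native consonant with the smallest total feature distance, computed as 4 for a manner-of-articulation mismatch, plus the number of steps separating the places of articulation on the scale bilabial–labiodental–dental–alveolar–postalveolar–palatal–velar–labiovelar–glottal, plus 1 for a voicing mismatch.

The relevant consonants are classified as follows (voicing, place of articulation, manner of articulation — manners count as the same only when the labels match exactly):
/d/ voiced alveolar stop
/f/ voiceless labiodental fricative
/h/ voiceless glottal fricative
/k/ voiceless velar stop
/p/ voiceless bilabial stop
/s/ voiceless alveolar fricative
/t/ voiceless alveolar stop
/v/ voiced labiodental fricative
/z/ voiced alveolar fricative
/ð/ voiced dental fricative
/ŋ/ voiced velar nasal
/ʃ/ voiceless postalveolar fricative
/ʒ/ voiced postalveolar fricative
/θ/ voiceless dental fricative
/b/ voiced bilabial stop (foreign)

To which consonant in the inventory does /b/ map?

p

/p/ is closest: same manner (stop), place distance 0 (bilabial→bilabial), voicing differs (+1); total 1. Next closest is /d/ at distance 3.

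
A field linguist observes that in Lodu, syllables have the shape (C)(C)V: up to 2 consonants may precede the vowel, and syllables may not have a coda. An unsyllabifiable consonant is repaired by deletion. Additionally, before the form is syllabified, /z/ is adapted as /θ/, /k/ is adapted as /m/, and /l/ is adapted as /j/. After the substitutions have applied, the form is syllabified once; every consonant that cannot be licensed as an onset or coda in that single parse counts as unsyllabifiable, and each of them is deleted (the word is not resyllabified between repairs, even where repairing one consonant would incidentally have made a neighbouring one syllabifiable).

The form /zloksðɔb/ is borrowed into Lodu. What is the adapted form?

θjosðɔ

Substitution: /z/ → /θ/, /l/ → /j/, /k/ → /m/, giving /θjomsðɔb/.
The consonants /m/, /b/ cannot be parsed into a legal (C)(C)V syllable (no codas are permitted; onsets may contain at most 2 consonants).
Deleting the stranded consonants removes /m/, /b/.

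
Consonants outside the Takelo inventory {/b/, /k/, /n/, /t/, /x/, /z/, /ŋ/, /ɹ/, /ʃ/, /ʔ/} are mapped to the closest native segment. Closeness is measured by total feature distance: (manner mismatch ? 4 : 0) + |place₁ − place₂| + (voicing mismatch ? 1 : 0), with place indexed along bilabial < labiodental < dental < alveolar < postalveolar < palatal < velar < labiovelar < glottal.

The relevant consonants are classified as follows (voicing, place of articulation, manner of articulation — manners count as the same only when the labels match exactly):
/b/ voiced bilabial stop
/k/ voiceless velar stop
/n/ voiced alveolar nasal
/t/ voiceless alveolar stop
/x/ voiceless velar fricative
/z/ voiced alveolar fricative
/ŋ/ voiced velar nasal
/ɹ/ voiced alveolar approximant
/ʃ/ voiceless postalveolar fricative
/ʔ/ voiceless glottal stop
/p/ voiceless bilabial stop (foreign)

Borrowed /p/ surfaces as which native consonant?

b

/b/ is closest: same manner (stop), place distance 0 (bilabial→bilabial), voicing differs (+1); total 1. Next closest is /t/ at distance 3.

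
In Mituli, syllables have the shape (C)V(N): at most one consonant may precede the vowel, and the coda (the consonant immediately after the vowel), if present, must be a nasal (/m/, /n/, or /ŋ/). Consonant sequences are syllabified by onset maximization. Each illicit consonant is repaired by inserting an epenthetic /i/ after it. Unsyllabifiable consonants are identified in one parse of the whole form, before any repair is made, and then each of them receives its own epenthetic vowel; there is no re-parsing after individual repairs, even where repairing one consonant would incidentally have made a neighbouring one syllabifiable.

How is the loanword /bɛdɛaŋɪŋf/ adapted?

Under (C)V(N), the unsyllabifiable consonants are /f/ (only a nasal (/m/, /n/, or /ŋ/) is licensed in coda position; onsets are limited to one consonant).
Each unlicensed consonant becomes the onset of a new syllable: /f/ → /fi/.

bɛdɛaŋɪŋfi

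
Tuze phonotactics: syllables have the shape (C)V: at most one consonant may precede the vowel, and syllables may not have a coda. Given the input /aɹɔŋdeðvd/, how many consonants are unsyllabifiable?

4

Syllabifying with onset maximization leaves /ŋ/, /ð/, /v/, /d/ stranded (no codas are permitted; onsets are limited to one consonant).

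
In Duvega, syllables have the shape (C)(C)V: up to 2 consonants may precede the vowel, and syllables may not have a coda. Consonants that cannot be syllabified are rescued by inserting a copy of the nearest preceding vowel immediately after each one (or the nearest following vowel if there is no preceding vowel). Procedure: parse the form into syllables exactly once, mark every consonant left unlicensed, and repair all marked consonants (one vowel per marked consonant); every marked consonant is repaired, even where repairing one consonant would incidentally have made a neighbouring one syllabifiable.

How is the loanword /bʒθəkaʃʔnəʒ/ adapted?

bəʒθəkaʃaʔnəʒə

Under (C)(C)V, the unsyllabifiable consonants are /b/, /ʃ/, /ʒ/ (no codas are permitted; onsets may contain at most 2 consonants).
Inserting the epenthetic vowel yields /b/ → /bə/, /ʃ/ → /ʃa/, /ʒ/ → /ʒə/.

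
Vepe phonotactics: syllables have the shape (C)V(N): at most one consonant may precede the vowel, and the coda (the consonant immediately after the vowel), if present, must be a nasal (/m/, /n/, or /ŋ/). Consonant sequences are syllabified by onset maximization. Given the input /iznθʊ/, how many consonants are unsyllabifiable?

2

Syllabifying with onset maximization leaves /z/, /n/ stranded (only a nasal (/m/, /n/, or /ŋ/) is licensed in coda position; onsets are limited to one consonant).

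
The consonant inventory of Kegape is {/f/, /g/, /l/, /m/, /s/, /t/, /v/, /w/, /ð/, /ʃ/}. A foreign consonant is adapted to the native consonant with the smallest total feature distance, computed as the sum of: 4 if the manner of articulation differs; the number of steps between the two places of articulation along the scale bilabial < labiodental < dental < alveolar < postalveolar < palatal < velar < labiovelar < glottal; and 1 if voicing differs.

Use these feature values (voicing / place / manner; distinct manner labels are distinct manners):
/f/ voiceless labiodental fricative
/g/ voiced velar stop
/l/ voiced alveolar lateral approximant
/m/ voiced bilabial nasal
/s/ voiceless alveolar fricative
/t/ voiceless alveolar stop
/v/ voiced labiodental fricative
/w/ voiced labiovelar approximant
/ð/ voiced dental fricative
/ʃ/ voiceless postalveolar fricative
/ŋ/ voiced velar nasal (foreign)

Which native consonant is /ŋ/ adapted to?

g

/g/ is closest: manner differs (nasal→stop, +4), place distance 0 (velar→velar), same voicing; total 4. Next closest is /w/ at distance 5.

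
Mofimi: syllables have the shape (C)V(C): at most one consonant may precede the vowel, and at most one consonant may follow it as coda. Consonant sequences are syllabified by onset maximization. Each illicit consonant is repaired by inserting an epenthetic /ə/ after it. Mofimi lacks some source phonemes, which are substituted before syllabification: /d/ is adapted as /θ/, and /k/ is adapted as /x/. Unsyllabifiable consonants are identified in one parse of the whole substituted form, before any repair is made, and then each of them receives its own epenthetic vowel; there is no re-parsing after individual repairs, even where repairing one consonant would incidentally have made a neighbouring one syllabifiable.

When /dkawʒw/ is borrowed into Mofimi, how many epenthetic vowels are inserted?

After substitution the input is /θxawʒw/.
The unsyllabifiable consonants are /θ/, /ʒ/, /w/; each receives one epenthetic vowel.

3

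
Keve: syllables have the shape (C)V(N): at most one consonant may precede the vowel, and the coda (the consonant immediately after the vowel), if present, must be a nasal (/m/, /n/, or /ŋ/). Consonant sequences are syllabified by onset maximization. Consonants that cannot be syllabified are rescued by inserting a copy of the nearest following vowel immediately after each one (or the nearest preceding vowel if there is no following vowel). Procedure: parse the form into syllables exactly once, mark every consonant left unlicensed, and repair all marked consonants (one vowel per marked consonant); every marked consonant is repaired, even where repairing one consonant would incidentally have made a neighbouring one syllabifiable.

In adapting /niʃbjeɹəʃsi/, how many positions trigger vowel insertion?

3

The unsyllabifiable consonants are /ʃ/, /b/, /ʃ/; each receives one epenthetic vowel.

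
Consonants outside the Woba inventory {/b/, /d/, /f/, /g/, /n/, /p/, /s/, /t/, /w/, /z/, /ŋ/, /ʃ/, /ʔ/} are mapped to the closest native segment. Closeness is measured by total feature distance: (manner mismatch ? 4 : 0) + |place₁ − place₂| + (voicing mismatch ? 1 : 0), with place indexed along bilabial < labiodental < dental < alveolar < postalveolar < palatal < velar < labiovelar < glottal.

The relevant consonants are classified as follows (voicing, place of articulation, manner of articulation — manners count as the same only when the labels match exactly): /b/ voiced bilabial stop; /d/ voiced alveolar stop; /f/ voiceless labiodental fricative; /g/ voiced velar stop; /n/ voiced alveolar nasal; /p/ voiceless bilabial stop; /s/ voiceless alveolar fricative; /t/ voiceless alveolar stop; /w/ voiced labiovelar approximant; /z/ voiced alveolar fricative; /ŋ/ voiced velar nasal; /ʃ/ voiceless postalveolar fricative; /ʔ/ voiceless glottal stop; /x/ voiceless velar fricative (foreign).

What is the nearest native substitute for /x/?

ʃ

/ʃ/ is closest: same manner (fricative), place distance 2 (velar→postalveolar), same voicing; total 2. Next closest is /s/ at distance 3.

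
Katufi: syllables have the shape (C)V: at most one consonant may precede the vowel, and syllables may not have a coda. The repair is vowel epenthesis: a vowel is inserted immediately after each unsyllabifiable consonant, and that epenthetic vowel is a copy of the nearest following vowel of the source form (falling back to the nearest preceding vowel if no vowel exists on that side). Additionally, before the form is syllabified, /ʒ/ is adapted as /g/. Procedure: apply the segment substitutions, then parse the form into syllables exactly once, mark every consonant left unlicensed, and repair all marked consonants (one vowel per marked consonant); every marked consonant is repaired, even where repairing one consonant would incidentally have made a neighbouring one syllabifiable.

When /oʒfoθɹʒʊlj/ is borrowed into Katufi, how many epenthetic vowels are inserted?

5

After substitution the input is /ogfoθɹgʊlj/.
The unsyllabifiable consonants are /g/, /θ/, /ɹ/, /l/, /j/; each receives one epenthetic vowel.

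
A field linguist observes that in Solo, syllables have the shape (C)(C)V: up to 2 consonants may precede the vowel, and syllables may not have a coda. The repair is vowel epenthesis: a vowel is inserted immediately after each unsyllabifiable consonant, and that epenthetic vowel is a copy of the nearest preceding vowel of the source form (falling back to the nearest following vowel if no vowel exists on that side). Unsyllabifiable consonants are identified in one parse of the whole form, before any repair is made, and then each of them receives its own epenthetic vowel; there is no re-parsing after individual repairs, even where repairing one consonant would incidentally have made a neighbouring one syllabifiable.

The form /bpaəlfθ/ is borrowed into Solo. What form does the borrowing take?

Syllabifying with onset maximization leaves /l/, /f/, /θ/ stranded (no codas are permitted; onsets may contain at most 2 consonants).
Each unlicensed consonant becomes the onset of a new syllable: /l/ → /lə/, /f/ → /fə/, /θ/ → /θə/.

bpaələfəθə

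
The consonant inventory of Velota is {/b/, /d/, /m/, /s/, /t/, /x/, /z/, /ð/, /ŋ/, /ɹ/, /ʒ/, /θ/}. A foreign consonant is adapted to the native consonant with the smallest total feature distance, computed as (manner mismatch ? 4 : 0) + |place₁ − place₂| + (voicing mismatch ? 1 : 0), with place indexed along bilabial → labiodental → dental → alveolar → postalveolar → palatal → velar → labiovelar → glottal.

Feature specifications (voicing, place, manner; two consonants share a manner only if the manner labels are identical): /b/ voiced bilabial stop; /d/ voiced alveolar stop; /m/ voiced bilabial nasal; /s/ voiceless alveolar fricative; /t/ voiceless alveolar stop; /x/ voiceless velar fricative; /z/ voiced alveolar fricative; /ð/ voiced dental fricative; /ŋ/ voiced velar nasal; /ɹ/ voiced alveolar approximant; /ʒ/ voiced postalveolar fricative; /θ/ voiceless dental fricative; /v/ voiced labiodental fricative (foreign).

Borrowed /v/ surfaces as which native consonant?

/ð/ is closest: same manner (fricative), place distance 1 (labiodental→dental), same voicing; total 1. Next closest is /z/ at distance 2.

ð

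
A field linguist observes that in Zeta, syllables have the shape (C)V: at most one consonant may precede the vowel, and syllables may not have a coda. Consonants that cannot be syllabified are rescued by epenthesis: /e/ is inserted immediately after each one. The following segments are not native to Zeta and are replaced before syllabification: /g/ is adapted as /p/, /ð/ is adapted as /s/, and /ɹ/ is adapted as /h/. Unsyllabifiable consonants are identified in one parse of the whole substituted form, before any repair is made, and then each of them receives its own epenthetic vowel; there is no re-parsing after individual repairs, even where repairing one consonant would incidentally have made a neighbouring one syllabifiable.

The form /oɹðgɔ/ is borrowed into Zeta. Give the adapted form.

ohesepɔ

Substitution: /ɹ/ → /h/, /ð/ → /s/, /g/ → /p/, giving /ohspɔ/.
Under (C)V, the unsyllabifiable consonants are /h/, /s/ (no codas are permitted; onsets are limited to one consonant).
Epenthesis after each stranded consonant: /h/ → /he/, /s/ → /se/.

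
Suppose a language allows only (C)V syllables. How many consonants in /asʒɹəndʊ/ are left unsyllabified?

The consonants /s/, /ʒ/, /n/ cannot be parsed into a legal (C)V syllable (no codas are permitted; onsets are limited to one consonant).

3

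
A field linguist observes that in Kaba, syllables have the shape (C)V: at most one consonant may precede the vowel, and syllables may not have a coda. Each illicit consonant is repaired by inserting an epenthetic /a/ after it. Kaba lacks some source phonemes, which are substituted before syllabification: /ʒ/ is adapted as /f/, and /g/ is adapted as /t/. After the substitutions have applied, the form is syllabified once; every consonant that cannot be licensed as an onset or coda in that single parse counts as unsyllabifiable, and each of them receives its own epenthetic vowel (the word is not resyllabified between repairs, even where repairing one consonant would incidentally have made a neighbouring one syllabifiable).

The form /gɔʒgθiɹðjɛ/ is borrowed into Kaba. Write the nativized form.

Substitution: /g/ → /t/, /ʒ/ → /f/, giving /tɔftθiɹðjɛ/.
Syllabifying with onset maximization leaves /f/, /t/, /ɹ/, /ð/ stranded (no codas are permitted; onsets are limited to one consonant).
Each unlicensed consonant becomes the onset of a new syllable: /f/ → /fa/, /t/ → /ta/, /ɹ/ → /ɹa/, /ð/ → /ða/.

tɔfataθiɹaðajɛ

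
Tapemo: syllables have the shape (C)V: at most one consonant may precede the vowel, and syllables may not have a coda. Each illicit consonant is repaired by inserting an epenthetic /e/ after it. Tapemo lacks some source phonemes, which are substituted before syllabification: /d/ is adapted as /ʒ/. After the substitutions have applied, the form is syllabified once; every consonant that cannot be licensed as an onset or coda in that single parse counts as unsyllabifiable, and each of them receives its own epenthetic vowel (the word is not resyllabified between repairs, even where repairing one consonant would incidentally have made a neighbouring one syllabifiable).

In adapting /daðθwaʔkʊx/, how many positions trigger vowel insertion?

After substitution the input is /ʒaðθwaʔkʊx/.
The unsyllabifiable consonants are /ð/, /θ/, /ʔ/, /x/; each receives one epenthetic vowel.

4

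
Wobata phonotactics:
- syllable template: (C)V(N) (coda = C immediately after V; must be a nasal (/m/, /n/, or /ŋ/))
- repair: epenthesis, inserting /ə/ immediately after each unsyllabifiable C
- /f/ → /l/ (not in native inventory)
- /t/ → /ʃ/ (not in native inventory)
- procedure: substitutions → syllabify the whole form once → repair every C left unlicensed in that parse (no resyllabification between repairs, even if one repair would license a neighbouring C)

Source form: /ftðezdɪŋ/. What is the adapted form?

Substitution: /f/ → /l/, /t/ → /ʃ/, giving /lʃðezdɪŋ/.
Syllabifying with onset maximization leaves /l/, /ʃ/, /z/ stranded (only a nasal (/m/, /n/, or /ŋ/) is licensed in coda position; onsets are limited to one consonant).
Inserting the epenthetic vowel yields /l/ → /lə/, /ʃ/ → /ʃə/, /z/ → /zə/.

ləʃəðezədɪŋ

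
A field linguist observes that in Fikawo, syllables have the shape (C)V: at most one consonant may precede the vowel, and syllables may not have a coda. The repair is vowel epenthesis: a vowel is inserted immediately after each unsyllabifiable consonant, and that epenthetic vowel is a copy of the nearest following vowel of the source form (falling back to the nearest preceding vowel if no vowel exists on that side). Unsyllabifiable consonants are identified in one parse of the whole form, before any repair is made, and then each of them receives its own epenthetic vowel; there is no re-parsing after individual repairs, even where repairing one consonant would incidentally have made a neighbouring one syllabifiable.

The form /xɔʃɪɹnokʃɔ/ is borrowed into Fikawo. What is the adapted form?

xɔʃɪɹonokɔʃɔ

The consonants /ɹ/, /k/ cannot be parsed into a legal (C)V syllable (no codas are permitted; onsets are limited to one consonant).
Each unlicensed consonant becomes the onset of a new syllable: /ɹ/ → /ɹo/, /k/ → /kɔ/.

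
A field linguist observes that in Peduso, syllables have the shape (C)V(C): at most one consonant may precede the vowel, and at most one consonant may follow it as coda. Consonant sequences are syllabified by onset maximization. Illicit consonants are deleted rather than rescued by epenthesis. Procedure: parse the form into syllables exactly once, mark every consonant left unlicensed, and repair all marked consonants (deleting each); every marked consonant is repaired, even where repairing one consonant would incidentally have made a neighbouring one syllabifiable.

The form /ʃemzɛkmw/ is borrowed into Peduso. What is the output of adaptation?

ʃemzɛk

The consonants /m/, /w/ cannot be parsed into a legal (C)V(C) syllable (at most one coda consonant is licensed; onsets are limited to one consonant).
Deleting the stranded consonants removes /m/, /w/.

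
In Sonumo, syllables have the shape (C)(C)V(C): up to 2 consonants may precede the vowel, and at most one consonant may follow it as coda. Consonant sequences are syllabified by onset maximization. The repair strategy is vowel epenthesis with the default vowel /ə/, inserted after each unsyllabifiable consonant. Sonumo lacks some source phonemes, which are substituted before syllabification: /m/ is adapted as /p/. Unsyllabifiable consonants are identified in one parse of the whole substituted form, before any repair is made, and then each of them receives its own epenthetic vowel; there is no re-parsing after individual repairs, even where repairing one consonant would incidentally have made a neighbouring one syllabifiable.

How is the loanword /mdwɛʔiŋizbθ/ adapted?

Substitution: /m/ → /p/, giving /pdwɛʔiŋizbθ/.
The consonants /p/, /b/, /θ/ cannot be parsed into a legal (C)(C)V(C) syllable (at most one coda consonant is licensed; onsets may contain at most 2 consonants).
Epenthesis after each stranded consonant: /p/ → /pə/, /b/ → /bə/, /θ/ → /θə/.

pədwɛʔiŋizbəθə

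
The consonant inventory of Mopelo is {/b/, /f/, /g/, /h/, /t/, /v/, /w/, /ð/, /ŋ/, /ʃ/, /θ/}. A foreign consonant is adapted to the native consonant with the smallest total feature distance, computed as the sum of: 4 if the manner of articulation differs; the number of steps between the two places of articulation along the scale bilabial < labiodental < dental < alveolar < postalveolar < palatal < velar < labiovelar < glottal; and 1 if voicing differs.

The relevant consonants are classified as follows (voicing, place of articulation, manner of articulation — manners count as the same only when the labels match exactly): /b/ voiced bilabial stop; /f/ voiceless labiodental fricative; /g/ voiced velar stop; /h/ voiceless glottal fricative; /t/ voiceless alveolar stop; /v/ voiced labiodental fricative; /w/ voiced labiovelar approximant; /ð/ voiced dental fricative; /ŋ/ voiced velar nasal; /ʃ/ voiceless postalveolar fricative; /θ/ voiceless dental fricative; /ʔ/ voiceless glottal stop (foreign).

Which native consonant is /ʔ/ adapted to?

g

/g/ is closest: same manner (stop), place distance 2 (glottal→velar), voicing differs (+1); total 3. Next closest is /h/ at distance 4.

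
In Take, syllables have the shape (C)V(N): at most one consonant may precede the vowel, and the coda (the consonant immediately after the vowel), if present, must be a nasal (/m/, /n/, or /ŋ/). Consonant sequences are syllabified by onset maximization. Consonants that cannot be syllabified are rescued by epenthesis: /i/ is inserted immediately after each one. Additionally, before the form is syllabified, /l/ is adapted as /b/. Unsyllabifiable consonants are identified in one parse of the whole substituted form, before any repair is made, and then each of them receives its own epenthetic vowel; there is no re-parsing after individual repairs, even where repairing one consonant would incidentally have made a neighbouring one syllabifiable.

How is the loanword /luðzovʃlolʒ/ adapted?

Substitution: /l/ → /b/, giving /buðzovʃbobʒ/.
Under (C)V(N), the unsyllabifiable consonants are /ð/, /v/, /ʃ/, /b/, /ʒ/ (only a nasal (/m/, /n/, or /ŋ/) is licensed in coda position; onsets are limited to one consonant).
Inserting the epenthetic vowel yields /ð/ → /ði/, /v/ → /vi/, /ʃ/ → /ʃi/, /b/ → /bi/, /ʒ/ → /ʒi/.

buðizoviʃibobiʒi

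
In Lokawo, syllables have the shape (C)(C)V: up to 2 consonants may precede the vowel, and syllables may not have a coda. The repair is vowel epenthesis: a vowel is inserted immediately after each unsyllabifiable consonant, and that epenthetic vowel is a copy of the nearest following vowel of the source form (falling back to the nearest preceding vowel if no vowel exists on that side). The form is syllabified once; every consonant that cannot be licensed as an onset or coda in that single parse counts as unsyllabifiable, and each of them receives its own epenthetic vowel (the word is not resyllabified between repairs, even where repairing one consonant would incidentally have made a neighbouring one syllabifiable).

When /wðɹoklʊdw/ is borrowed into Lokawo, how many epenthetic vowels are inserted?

3

The unsyllabifiable consonants are /w/, /d/, /w/; each receives one epenthetic vowel.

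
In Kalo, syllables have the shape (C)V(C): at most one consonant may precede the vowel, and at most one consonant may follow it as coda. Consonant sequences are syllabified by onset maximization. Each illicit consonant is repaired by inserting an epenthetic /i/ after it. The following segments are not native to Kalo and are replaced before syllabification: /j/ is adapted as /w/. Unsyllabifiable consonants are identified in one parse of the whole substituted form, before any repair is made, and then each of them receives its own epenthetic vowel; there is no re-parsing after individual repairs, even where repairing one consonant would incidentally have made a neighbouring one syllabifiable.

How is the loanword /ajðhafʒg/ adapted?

Substitution: /j/ → /w/, giving /awðhafʒg/.
Syllabifying with onset maximization leaves /ð/, /ʒ/, /g/ stranded (at most one coda consonant is licensed; onsets are limited to one consonant).
Epenthesis after each stranded consonant: /ð/ → /ði/, /ʒ/ → /ʒi/, /g/ → /gi/.

awðihafʒigi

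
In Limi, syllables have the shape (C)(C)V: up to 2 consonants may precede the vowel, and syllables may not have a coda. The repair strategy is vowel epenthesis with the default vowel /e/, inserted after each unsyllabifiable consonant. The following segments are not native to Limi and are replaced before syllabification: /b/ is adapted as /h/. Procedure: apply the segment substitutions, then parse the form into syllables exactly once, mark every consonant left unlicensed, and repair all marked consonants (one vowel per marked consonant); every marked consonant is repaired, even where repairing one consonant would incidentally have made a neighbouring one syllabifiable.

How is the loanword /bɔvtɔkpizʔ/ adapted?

Substitution: /b/ → /h/, giving /hɔvtɔkpizʔ/.
Syllabifying with onset maximization leaves /z/, /ʔ/ stranded (no codas are permitted; onsets may contain at most 2 consonants).
Inserting the epenthetic vowel yields /z/ → /ze/, /ʔ/ → /ʔe/.

hɔvtɔkpizeʔe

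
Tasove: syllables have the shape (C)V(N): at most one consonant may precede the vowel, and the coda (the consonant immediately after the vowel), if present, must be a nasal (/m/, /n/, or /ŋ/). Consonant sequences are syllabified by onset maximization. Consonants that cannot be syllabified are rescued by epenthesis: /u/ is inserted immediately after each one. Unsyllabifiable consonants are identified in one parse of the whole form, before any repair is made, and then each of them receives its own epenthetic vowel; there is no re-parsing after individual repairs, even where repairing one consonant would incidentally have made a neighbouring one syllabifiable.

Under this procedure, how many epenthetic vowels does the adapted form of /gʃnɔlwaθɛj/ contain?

The unsyllabifiable consonants are /g/, /ʃ/, /l/, /j/; each receives one epenthetic vowel.

4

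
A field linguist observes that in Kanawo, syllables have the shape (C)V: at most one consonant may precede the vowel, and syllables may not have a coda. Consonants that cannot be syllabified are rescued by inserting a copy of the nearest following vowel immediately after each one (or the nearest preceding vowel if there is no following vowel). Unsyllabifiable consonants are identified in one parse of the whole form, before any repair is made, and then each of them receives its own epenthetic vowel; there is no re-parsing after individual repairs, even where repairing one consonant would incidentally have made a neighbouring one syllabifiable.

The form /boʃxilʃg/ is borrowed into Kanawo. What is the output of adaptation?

boʃixiliʃigi

Under (C)V, the unsyllabifiable consonants are /ʃ/, /l/, /ʃ/, /g/ (no codas are permitted; onsets are limited to one consonant).
Each unlicensed consonant becomes the onset of a new syllable: /ʃ/ → /ʃi/, /l/ → /li/, /ʃ/ → /ʃi/, /g/ → /gi/.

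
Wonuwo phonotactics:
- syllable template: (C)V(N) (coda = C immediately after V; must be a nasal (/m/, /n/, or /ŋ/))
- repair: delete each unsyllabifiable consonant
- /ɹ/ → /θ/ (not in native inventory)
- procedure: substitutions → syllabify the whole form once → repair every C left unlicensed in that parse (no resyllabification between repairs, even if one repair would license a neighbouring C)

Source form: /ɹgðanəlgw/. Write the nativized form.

Substitution: /ɹ/ → /θ/, giving /θgðanəlgw/.
Syllabifying with onset maximization leaves /θ/, /g/, /l/, /g/, /w/ stranded (only a nasal (/m/, /n/, or /ŋ/) is licensed in coda position; onsets are limited to one consonant).
Deleting the stranded consonants removes /θ/, /g/, /l/, /g/, /w/.

ðanə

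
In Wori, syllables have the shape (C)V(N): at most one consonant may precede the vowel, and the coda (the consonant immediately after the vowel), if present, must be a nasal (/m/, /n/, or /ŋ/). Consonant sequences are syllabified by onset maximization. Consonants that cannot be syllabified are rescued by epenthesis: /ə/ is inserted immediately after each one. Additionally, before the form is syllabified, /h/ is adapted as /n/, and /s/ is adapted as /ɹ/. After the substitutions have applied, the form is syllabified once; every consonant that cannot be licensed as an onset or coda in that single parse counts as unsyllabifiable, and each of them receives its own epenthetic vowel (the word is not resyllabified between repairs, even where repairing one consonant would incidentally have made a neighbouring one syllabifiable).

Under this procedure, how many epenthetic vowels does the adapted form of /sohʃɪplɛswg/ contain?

After substitution the input is /ɹonʃɪplɛɹwg/.
The unsyllabifiable consonants are /p/, /ɹ/, /w/, /g/; each receives one epenthetic vowel.

4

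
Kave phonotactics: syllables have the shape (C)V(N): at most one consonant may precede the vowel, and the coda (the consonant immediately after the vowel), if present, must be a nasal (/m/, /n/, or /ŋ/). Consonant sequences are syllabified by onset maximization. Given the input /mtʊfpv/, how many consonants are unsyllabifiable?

Syllabifying with onset maximization leaves /m/, /f/, /p/, /v/ stranded (only a nasal (/m/, /n/, or /ŋ/) is licensed in coda position; onsets are limited to one consonant).

4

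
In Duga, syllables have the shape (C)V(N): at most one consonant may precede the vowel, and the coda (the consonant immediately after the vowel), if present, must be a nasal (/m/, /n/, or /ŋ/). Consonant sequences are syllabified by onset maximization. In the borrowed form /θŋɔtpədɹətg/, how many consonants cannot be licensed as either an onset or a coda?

5

Under (C)V(N), the unsyllabifiable consonants are /θ/, /t/, /d/, /t/, /g/ (only a nasal (/m/, /n/, or /ŋ/) is licensed in coda position; onsets are limited to one consonant).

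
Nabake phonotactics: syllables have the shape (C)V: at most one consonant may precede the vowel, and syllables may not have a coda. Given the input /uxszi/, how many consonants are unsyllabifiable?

Under (C)V, the unsyllabifiable consonants are /x/, /s/ (no codas are permitted; onsets are limited to one consonant).

2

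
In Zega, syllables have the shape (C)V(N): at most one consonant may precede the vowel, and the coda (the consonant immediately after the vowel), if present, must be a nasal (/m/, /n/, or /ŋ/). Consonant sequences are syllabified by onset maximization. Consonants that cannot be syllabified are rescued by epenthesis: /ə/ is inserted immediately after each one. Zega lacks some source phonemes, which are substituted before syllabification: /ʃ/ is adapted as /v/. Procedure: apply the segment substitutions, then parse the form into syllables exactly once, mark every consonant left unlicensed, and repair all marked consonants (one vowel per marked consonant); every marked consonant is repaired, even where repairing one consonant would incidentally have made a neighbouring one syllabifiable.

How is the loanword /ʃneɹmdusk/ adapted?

vəneɹəmədusəkə

Substitution: /ʃ/ → /v/, giving /vneɹmdusk/.
Syllabifying with onset maximization leaves /v/, /ɹ/, /m/, /s/, /k/ stranded (only a nasal (/m/, /n/, or /ŋ/) is licensed in coda position; onsets are limited to one consonant).
Each unlicensed consonant becomes the onset of a new syllable: /v/ → /və/, /ɹ/ → /ɹə/, /m/ → /mə/, /s/ → /sə/, /k/ → /kə/.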